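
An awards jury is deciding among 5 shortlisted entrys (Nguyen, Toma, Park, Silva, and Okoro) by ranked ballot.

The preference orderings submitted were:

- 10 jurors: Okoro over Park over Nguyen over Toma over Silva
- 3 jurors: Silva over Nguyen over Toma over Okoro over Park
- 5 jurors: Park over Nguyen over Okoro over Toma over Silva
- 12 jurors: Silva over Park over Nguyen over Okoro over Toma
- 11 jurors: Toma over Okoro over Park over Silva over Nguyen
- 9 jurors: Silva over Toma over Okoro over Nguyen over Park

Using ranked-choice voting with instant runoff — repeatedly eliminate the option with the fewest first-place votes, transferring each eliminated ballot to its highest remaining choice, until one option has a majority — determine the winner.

Okoro

Round 1: Silva 24, Toma 11, Okoro 10, Park 5, Nguyen 0. Nguyen has the fewest and is eliminated.
Round 2: Silva 24, Toma 11, Okoro 10, Park 5. Park has the fewest and is eliminated.
Round 3: Silva 24, Okoro 15, Toma 11. Toma has the fewest and is eliminated.
Round 4: Okoro 26, Silva 24. Okoro has a majority.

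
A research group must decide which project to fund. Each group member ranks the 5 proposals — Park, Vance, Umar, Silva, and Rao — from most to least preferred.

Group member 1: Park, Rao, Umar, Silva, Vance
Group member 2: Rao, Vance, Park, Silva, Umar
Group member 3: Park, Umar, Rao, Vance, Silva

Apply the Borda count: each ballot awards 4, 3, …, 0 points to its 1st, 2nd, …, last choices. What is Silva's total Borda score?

2

Borda scores:
  Park: 4 + 2 + 4 = 10
  Vance: 0 + 3 + 1 = 4
  Umar: 2 + 0 + 3 = 5
  Silva: 1 + 1 + 0 = 2
  Rao: 3 + 4 + 2 = 9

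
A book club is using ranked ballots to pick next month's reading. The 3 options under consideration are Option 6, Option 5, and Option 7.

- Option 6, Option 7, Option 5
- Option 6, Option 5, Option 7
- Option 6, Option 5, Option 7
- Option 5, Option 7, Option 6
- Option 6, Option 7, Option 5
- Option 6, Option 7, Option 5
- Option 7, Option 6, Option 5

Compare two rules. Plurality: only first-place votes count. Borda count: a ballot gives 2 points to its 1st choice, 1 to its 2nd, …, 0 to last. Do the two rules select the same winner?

Plurality first-place counts: Option 6 5, Option 5 1, Option 7 1 → Option 6.
Borda totals: Option 6 11, Option 5 4, Option 7 6 → Option 6.
The two rules agree on Option 6.

Yes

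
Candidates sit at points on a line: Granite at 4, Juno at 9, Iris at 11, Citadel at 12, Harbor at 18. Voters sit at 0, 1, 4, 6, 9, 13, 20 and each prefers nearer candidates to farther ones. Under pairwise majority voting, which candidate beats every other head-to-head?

With single-peaked preferences on a line, the Condorcet winner is the candidate closest to the median voter.
The median voter (position 6) is closest to Granite at 4.
Check: Granite vs Citadel — voters closer to Granite: 4 of 7.

Granite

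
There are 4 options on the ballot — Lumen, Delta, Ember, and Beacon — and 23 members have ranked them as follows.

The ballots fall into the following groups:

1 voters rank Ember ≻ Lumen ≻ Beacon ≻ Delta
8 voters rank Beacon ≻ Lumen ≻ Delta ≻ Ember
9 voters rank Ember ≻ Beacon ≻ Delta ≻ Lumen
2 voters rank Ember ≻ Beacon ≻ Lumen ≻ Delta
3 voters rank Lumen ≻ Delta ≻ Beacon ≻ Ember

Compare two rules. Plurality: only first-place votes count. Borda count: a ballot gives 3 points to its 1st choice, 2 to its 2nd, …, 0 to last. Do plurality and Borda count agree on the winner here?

Plurality first-place counts: Lumen 3, Delta 0, Ember 12, Beacon 8 → Ember.
Borda totals: Lumen 29, Delta 23, Ember 36, Beacon 50 → Beacon.
The two rules disagree: plurality picks Ember, Borda picks Beacon.

No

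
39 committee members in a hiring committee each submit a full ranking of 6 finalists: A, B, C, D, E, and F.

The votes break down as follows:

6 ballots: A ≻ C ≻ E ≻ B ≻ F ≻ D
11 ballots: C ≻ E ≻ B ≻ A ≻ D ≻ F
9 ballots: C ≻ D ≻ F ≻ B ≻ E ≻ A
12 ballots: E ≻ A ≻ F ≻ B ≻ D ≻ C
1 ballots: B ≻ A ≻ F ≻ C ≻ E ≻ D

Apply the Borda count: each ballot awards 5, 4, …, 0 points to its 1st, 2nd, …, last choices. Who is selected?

Borda scores:
  A: 6·5 + 11·2 + 9·0 + 12·4 + 4 = 104
  B: 6·2 + 11·3 + 9·2 + 12·2 + 5 = 92
  C: 6·4 + 11·5 + 9·5 + 12·0 + 2 = 126
  D: 6·0 + 11·1 + 9·4 + 12·1 + 0 = 59
  E: 6·3 + 11·4 + 9·1 + 12·5 + 1 = 132
  F: 6·1 + 11·0 + 9·3 + 12·3 + 3 = 72
E has the highest total.

E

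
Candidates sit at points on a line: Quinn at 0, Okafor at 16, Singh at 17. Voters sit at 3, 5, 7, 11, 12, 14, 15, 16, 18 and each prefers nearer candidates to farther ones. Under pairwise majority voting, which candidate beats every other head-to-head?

With single-peaked preferences on a line, the Condorcet winner is the candidate closest to the median voter.
The median voter (position 12) is closest to Okafor at 16.
Check: Okafor vs Singh — voters closer to Okafor: 8 of 9.

Okafor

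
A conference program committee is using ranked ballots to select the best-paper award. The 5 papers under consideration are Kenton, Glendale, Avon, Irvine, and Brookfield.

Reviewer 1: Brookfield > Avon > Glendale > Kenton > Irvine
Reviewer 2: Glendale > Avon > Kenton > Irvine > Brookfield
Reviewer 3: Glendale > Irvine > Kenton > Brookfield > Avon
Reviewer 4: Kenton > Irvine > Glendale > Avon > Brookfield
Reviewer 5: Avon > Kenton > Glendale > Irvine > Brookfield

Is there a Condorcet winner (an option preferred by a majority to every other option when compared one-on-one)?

Head-to-head results (5 voters total):
Kenton vs Glendale: Glendale wins 3–2.
Kenton vs Avon: Avon wins 3–2.
Kenton vs Irvine: Kenton wins 4–1.
Kenton vs Brookfield: Kenton wins 4–1.
Glendale vs Avon: Glendale wins 3–2.
Glendale vs Irvine: Glendale wins 4–1.
Glendale vs Brookfield: Glendale wins 4–1.
Avon vs Irvine: Avon wins 3–2.
Avon vs Brookfield: Avon wins 3–2.
Irvine vs Brookfield: Irvine wins 4–1.
Glendale beats each rival — Kenton (3–2), Avon (3–2), Irvine (4–1), Brookfield (4–1) — so Glendale is the Condorcet winner.

Yes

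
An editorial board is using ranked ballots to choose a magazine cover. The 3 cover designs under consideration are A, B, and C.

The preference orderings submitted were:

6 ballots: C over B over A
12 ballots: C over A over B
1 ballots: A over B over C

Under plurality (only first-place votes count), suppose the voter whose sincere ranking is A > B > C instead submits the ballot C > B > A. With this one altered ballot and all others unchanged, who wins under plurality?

First-place totals with the altered ballot: A 0, B 0, C 19.
The winner is unchanged: still C.

C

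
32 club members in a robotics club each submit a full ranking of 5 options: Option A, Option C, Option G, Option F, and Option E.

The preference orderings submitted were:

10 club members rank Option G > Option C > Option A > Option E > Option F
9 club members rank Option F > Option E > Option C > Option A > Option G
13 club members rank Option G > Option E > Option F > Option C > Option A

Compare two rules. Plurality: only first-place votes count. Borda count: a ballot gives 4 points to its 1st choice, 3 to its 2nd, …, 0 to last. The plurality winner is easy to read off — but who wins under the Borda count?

Plurality first-place counts: Option A 0, Option C 0, Option G 23, Option F 9, Option E 0 → Option G.
Borda totals: Option A 29, Option C 61, Option G 92, Option F 62, Option E 76 → Option G.

Option G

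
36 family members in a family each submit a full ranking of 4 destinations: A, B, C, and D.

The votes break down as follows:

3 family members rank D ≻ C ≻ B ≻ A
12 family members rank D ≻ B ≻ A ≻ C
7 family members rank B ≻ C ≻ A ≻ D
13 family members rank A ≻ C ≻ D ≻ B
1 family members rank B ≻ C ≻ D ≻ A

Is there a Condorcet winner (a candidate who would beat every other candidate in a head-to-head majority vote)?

No

Head-to-head results (36 voters total):
A vs B: B wins 23–13.
A vs C: A wins 25–11.
A vs D: A wins 20–16.
B vs C: B wins 20–16.
B vs D: D wins 28–8.
C vs D: C wins 21–15.
No candidate beats all others: A beats D beats B beats A, a majority cycle.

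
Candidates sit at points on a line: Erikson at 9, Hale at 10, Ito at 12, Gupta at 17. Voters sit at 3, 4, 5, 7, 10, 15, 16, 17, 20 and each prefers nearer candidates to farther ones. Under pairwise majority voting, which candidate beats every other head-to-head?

With single-peaked preferences on a line, the Condorcet winner is the candidate closest to the median voter.
The median voter (position 10) is closest to Hale at 10.
Check: Hale vs Erikson — voters closer to Hale: 5 of 9.

Hale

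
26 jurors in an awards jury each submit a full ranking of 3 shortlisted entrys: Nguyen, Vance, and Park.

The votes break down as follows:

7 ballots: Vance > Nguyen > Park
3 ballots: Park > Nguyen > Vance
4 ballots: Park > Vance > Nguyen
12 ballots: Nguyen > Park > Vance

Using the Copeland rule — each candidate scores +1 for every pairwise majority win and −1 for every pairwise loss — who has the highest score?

Pairwise results:
  Nguyen vs Vance: Nguyen wins 15–11.
  Nguyen vs Park: Nguyen wins 19–7.
  Vance vs Park: Park wins 19–7.
Copeland scores (wins − losses):
  Nguyen: 2 − 0 = 2
  Vance: 0 − 2 = -2
  Park: 1 − 1 = 0
Nguyen has the best Copeland score.

Nguyen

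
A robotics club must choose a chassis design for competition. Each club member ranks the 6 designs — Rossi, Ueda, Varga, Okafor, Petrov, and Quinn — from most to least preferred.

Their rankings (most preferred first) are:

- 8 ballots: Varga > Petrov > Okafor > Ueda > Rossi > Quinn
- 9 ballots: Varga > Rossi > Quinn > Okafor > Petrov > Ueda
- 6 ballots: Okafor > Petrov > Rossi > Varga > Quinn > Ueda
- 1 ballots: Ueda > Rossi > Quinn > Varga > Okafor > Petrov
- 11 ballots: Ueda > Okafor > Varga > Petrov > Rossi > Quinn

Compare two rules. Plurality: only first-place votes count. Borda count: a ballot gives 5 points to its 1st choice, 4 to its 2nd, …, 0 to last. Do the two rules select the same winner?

Yes

Plurality first-place counts: Rossi 0, Ueda 12, Varga 17, Okafor 6, Petrov 0, Quinn 0 → Varga.
Borda totals: Rossi 77, Ueda 76, Varga 132, Okafor 117, Petrov 87, Quinn 36 → Varga.
The two rules agree on Varga.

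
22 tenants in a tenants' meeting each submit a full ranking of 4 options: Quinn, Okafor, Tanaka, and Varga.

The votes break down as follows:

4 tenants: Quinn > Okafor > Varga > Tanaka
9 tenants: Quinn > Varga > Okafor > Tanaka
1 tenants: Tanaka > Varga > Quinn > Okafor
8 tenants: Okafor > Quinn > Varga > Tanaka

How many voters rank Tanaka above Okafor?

1

Ballots ranking Tanaka above Okafor: 1.
Ballots ranking Okafor above Tanaka: 4+9+8 = 21.
So 1 of 22 voters prefer Tanaka to Okafor.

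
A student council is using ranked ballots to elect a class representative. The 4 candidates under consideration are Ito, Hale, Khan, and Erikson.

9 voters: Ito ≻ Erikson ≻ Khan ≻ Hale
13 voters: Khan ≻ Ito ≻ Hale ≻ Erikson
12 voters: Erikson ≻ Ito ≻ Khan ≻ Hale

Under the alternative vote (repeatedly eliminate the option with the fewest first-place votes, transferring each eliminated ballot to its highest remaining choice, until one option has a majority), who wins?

Erikson

Round 1: Khan 13, Erikson 12, Ito 9, Hale 0. Hale has the fewest and is eliminated.
Round 2: Khan 13, Erikson 12, Ito 9. Ito has the fewest and is eliminated.
Round 3: Erikson 21, Khan 13. Erikson has a majority.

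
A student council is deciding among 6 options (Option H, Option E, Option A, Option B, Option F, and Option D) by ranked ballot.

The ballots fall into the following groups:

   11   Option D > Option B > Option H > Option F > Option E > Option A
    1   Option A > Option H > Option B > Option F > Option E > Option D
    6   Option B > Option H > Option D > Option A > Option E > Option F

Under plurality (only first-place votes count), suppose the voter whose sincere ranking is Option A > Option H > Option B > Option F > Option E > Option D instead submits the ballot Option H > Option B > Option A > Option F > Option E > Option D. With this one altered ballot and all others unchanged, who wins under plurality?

Option D

First-place totals with the altered ballot: Option H 1, Option E 0, Option A 0, Option B 6, Option F 0, Option D 11.
The winner is unchanged: still Option D.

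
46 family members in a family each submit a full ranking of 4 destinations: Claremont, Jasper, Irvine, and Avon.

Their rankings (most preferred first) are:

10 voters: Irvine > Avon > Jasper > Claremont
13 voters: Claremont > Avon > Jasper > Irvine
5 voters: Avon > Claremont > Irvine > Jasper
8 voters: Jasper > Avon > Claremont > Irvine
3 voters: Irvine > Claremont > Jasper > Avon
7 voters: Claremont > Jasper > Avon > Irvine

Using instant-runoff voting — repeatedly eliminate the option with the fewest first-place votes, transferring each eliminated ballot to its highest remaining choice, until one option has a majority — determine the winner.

Claremont

Round 1: Claremont 20, Irvine 13, Jasper 8, Avon 5. Avon has the fewest and is eliminated.
Round 2: Claremont 25, Irvine 13, Jasper 8. Claremont has a majority.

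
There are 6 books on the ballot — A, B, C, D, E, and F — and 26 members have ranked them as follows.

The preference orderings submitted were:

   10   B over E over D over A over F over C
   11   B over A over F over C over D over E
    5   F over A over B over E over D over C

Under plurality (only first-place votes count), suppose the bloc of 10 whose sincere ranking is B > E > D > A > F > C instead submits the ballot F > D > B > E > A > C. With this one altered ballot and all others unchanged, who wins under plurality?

F

First-place totals with the altered ballot: A 0, B 11, C 0, D 0, E 0, F 15.
The switch changes the winner from B to F.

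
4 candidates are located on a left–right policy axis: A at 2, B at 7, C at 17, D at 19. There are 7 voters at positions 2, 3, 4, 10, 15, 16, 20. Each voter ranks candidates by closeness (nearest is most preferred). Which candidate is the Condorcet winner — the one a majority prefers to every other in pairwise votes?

B

With single-peaked preferences on a line, the Condorcet winner is the candidate closest to the median voter.
The median voter (position 10) is closest to B at 7.
Check: B vs D — voters closer to B: 4 of 7.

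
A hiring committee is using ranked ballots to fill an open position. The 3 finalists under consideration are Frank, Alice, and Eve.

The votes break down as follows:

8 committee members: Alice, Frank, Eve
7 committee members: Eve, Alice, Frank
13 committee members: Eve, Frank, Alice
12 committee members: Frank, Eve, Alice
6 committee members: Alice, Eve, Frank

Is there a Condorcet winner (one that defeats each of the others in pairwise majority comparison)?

Yes

Head-to-head results (46 voters total):
Frank vs Alice: Frank wins 25–21.
Frank vs Eve: Eve wins 26–20.
Alice vs Eve: Eve wins 32–14.
Eve beats each rival — Frank (26–20), Alice (32–14) — so Eve is the Condorcet winner.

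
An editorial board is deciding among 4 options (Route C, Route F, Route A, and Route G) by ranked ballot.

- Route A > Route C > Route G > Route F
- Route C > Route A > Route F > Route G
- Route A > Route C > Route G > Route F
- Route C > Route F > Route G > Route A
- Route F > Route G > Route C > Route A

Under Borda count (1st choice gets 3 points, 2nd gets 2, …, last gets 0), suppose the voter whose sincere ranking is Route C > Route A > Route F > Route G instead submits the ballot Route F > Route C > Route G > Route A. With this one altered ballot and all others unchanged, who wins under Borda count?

Route C

Borda totals with the altered ballot: Route C 10, Route F 8, Route A 6, Route G 6.
The winner is unchanged: still Route C.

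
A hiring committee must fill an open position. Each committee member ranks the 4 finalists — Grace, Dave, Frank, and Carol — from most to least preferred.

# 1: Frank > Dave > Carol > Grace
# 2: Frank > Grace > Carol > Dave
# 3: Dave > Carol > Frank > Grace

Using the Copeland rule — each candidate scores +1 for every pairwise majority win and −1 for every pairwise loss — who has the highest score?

Frank

Pairwise results:
  Grace vs Dave: Dave wins 2–1.
  Grace vs Frank: Frank wins 3–0.
  Grace vs Carol: Carol wins 2–1.
  Dave vs Frank: Frank wins 2–1.
  Dave vs Carol: Dave wins 2–1.
  Frank vs Carol: Frank wins 2–1.
Copeland scores (wins − losses):
  Grace: 0 − 3 = -3
  Dave: 2 − 1 = 1
  Frank: 3 − 0 = 3
  Carol: 1 − 2 = -1
Frank has the best Copeland score.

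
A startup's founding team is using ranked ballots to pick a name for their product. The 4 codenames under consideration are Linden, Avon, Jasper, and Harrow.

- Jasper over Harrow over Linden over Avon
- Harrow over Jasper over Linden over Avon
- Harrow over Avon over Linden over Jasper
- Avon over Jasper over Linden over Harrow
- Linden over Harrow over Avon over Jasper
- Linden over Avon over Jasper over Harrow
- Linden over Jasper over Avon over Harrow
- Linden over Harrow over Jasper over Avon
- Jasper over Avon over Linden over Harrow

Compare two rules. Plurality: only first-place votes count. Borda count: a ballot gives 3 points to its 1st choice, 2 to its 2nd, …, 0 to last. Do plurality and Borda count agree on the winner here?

Yes

Plurality first-place counts: Linden 4, Avon 1, Jasper 2, Harrow 2 → Linden.
Borda totals: Linden 17, Avon 11, Jasper 14, Harrow 12 → Linden.
The two rules agree on Linden.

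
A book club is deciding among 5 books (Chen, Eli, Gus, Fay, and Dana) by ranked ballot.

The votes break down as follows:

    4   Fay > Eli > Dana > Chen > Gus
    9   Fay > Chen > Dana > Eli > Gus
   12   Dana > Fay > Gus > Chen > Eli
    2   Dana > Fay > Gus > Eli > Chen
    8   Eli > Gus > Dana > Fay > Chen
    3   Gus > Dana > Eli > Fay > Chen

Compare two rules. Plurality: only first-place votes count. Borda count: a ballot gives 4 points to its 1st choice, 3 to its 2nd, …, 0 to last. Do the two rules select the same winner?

Plurality first-place counts: Chen 0, Eli 8, Gus 3, Fay 13, Dana 14 → Dana.
Borda totals: Chen 43, Eli 61, Gus 64, Fay 105, Dana 107 → Dana.
The two rules agree on Dana.

Yes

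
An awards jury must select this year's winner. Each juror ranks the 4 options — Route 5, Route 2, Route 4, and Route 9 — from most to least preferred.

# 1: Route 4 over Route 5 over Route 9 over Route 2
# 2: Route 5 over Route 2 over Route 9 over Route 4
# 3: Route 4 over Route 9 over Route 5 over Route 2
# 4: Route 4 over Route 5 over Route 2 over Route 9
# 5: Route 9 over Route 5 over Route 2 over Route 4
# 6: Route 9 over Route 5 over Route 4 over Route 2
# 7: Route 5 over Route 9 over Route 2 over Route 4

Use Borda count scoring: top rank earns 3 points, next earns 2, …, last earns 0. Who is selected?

Borda scores:
  Route 5: 2 + 3 + 1 + 2 + 2 + 2 + 3 = 15
  Route 2: 0 + 2 + 0 + 1 + 1 + 0 + 1 = 5
  Route 4: 3 + 0 + 3 + 3 + 0 + 1 + 0 = 10
  Route 9: 1 + 1 + 2 + 0 + 3 + 3 + 2 = 12
Route 5 has the highest total.

Route 5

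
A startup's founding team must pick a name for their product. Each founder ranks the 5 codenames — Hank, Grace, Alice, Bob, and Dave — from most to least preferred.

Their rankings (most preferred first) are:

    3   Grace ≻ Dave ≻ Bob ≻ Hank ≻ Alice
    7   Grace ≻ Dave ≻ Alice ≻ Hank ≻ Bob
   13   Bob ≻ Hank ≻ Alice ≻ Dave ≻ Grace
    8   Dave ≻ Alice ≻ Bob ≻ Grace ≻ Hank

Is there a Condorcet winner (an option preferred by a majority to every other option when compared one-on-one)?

Yes

Head-to-head results (31 voters total):
Hank vs Grace: Grace wins 18–13.
Hank vs Alice: Hank wins 16–15.
Hank vs Bob: Bob wins 24–7.
Hank vs Dave: Dave wins 18–13.
Grace vs Alice: Alice wins 21–10.
Grace vs Bob: Bob wins 21–10.
Grace vs Dave: Dave wins 21–10.
Alice vs Bob: Bob wins 16–15.
Alice vs Dave: Dave wins 18–13.
Bob vs Dave: Dave wins 18–13.
Dave beats each rival — Hank (18–13), Grace (21–10), Alice (18–13), Bob (18–13) — so Dave is the Condorcet winner.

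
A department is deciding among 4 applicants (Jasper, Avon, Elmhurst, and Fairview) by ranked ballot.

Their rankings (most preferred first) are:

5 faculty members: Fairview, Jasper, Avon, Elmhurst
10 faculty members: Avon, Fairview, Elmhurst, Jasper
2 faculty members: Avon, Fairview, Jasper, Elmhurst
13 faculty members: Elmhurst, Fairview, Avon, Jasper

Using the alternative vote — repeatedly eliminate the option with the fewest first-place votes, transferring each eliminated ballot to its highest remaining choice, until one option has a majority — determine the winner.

Round 1: Elmhurst 13, Avon 12, Fairview 5, Jasper 0. Jasper has the fewest and is eliminated.
Round 2: Elmhurst 13, Avon 12, Fairview 5. Fairview has the fewest and is eliminated.
Round 3: Avon 17, Elmhurst 13. Avon has a majority.

Avon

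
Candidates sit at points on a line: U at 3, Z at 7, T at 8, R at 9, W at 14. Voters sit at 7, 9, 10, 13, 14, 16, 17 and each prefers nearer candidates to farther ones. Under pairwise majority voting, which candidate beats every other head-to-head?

With single-peaked preferences on a line, the Condorcet winner is the candidate closest to the median voter.
The median voter (position 13) is closest to W at 14.
Check: W vs R — voters closer to W: 4 of 7.

W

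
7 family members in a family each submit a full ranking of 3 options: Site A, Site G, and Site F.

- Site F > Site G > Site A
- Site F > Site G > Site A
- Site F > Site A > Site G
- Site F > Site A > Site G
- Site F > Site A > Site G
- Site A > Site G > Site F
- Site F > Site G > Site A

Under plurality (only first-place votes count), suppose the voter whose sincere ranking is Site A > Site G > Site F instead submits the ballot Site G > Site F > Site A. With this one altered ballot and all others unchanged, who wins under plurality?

Site F

First-place totals with the altered ballot: Site A 0, Site G 1, Site F 6.
The winner is unchanged: still Site F.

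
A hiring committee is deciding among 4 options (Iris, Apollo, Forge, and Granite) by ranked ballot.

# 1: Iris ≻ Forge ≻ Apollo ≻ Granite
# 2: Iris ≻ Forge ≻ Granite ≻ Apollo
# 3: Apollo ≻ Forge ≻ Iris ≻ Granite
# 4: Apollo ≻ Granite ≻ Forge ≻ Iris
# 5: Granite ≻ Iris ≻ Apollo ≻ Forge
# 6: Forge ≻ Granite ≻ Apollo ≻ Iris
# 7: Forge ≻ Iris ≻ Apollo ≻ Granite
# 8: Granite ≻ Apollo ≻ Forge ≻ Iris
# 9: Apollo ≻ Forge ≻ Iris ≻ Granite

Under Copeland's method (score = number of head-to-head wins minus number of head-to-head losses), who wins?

Apollo

Pairwise results:
  Iris vs Apollo: Apollo wins 5–4.
  Iris vs Forge: Forge wins 6–3.
  Iris vs Granite: Iris wins 5–4.
  Apollo vs Forge: Apollo wins 5–4.
  Apollo vs Granite: Apollo wins 5–4.
  Forge vs Granite: Forge wins 6–3.
Copeland scores (wins − losses):
  Iris: 1 − 2 = -1
  Apollo: 3 − 0 = 3
  Forge: 2 − 1 = 1
  Granite: 0 − 3 = -3
Apollo has the best Copeland score.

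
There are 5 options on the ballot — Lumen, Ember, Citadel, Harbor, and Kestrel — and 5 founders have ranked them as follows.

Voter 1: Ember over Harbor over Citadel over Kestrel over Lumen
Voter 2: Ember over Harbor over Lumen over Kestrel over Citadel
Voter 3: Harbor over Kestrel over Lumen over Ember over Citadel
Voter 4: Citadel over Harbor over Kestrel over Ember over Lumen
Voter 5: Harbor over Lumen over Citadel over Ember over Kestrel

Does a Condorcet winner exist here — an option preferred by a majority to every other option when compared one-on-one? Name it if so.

Harbor

Head-to-head results (5 voters total):
Lumen vs Ember: Ember wins 3–2.
Lumen vs Citadel: Lumen wins 3–2.
Lumen vs Harbor: Harbor wins 5–0.
Lumen vs Kestrel: Kestrel wins 3–2.
Ember vs Citadel: Ember wins 3–2.
Ember vs Harbor: Harbor wins 3–2.
Ember vs Kestrel: Ember wins 3–2.
Citadel vs Harbor: Harbor wins 4–1.
Citadel vs Kestrel: Citadel wins 3–2.
Harbor vs Kestrel: Harbor wins 5–0.
Harbor beats each rival — Lumen (5–0), Ember (3–2), Citadel (4–1), Kestrel (5–0) — so Harbor is the Condorcet winner.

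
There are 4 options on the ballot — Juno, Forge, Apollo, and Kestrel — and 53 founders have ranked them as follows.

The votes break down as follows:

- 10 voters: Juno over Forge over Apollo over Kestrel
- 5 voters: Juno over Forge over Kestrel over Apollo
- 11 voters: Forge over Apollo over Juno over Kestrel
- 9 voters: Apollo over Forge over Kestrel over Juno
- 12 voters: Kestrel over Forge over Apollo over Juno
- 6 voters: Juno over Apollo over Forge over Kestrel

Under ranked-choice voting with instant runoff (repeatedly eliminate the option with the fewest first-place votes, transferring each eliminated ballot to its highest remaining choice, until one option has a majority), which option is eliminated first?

Round 1: Juno 21, Kestrel 12, Forge 11, Apollo 9. Apollo has the fewest and is eliminated.
Round 2: Juno 21, Forge 20, Kestrel 12. Kestrel has the fewest and is eliminated.
Round 3: Forge 32, Juno 21. Forge has a majority.

Apollo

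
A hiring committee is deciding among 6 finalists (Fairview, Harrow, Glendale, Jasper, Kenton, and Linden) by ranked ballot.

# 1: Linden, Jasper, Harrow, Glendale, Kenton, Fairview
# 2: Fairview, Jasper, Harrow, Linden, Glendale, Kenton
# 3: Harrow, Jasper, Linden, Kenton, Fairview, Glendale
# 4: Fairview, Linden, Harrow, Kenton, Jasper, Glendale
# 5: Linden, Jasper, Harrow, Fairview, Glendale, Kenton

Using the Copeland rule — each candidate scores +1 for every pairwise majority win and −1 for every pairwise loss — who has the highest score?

Linden

Pairwise results:
  Fairview vs Harrow: Harrow wins 3–2.
  Fairview vs Glendale: Fairview wins 4–1.
  Fairview vs Jasper: Jasper wins 3–2.
  Fairview vs Kenton: Fairview wins 3–2.
  Fairview vs Linden: Linden wins 3–2.
  Harrow vs Glendale: Harrow wins 5–0.
  Harrow vs Jasper: Jasper wins 3–2.
  Harrow vs Kenton: Harrow wins 5–0.
  Harrow vs Linden: Linden wins 3–2.
  Glendale vs Jasper: Jasper wins 5–0.
  Glendale vs Kenton: Glendale wins 3–2.
  Glendale vs Linden: Linden wins 5–0.
  Jasper vs Kenton: Jasper wins 4–1.
  Jasper vs Linden: Linden wins 3–2.
  Kenton vs Linden: Linden wins 5–0.
Copeland scores (wins − losses):
  Fairview: 2 − 3 = -1
  Harrow: 3 − 2 = 1
  Glendale: 1 − 4 = -3
  Jasper: 4 − 1 = 3
  Kenton: 0 − 5 = -5
  Linden: 5 − 0 = 5
Linden has the best Copeland score.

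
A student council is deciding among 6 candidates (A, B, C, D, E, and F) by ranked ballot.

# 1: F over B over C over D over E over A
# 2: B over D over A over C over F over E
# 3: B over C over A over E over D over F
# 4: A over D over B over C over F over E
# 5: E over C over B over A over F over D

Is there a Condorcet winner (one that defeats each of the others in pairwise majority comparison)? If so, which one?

Head-to-head results (5 voters total):
A vs B: B wins 4–1.
A vs C: C wins 3–2.
A vs D: A wins 3–2.
A vs E: A wins 3–2.
A vs F: A wins 4–1.
B vs C: B wins 4–1.
B vs D: B wins 4–1.
B vs E: B wins 4–1.
B vs F: B wins 4–1.
C vs D: C wins 3–2.
C vs E: C wins 4–1.
C vs F: C wins 4–1.
D vs E: D wins 3–2.
D vs F: D wins 3–2.
E vs F: F wins 3–2.
B beats each rival — A (4–1), C (4–1), D (4–1), E (4–1), F (4–1) — so B is the Condorcet winner.

B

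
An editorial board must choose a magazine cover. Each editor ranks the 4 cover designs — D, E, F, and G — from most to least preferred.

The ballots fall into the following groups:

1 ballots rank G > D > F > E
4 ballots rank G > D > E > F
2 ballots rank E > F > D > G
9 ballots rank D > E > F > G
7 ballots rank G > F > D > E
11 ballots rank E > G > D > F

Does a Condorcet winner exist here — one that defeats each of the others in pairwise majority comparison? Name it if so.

No Condorcet winner

Head-to-head results (34 voters total):
D vs E: D wins 21–13.
D vs F: D wins 25–9.
D vs G: G wins 23–11.
E vs F: E wins 26–8.
E vs G: E wins 22–12.
F vs G: G wins 23–11.
No candidate beats all others: D beats E beats G beats D, a majority cycle.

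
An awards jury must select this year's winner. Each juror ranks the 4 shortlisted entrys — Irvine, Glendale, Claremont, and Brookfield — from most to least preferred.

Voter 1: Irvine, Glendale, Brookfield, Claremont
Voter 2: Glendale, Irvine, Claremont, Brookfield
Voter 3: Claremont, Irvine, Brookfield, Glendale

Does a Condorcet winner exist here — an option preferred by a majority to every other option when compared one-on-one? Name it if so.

Irvine

Head-to-head results (3 voters total):
Irvine vs Glendale: Irvine wins 2–1.
Irvine vs Claremont: Irvine wins 2–1.
Irvine vs Brookfield: Irvine wins 3–0.
Glendale vs Claremont: Glendale wins 2–1.
Glendale vs Brookfield: Glendale wins 2–1.
Claremont vs Brookfield: Claremont wins 2–1.
Irvine beats each rival — Glendale (2–1), Claremont (2–1), Brookfield (3–0) — so Irvine is the Condorcet winner.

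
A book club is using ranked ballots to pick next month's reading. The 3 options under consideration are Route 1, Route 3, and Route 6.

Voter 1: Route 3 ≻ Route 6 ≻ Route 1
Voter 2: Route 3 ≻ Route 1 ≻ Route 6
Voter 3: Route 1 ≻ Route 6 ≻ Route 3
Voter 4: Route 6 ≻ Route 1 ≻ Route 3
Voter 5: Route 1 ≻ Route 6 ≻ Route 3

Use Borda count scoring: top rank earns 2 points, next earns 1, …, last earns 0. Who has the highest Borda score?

Route 1

Borda scores:
  Route 1: 0 + 1 + 2 + 1 + 2 = 6
  Route 3: 2 + 2 + 0 + 0 + 0 = 4
  Route 6: 1 + 0 + 1 + 2 + 1 = 5
Route 1 has the highest total.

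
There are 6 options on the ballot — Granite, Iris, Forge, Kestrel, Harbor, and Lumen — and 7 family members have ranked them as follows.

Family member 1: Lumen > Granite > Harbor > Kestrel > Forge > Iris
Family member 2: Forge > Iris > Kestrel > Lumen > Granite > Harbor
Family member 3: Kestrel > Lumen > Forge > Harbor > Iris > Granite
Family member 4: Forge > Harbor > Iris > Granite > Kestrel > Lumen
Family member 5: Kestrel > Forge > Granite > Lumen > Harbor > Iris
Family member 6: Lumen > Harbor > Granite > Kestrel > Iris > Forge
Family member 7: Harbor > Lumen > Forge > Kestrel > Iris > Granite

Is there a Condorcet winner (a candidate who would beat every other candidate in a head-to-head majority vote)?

No

Head-to-head results (7 voters total):
Granite vs Iris: Iris wins 4–3.
Granite vs Forge: Forge wins 5–2.
Granite vs Kestrel: Kestrel wins 4–3.
Granite vs Harbor: Harbor wins 4–3.
Granite vs Lumen: Lumen wins 5–2.
Iris vs Forge: Forge wins 6–1.
Iris vs Kestrel: Kestrel wins 5–2.
Iris vs Harbor: Harbor wins 6–1.
Iris vs Lumen: Lumen wins 5–2.
Forge vs Kestrel: Kestrel wins 4–3.
Forge vs Harbor: Forge wins 4–3.
Forge vs Lumen: Lumen wins 4–3.
Kestrel vs Harbor: Harbor wins 4–3.
Kestrel vs Lumen: Kestrel wins 4–3.
Harbor vs Lumen: Lumen wins 5–2.
No candidate beats all others: Forge beats Harbor beats Kestrel beats Forge, a majority cycle.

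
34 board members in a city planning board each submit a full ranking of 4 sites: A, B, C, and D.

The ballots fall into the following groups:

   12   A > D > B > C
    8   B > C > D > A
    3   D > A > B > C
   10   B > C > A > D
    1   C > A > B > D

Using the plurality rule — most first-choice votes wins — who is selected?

First-place vote totals:
  A: 12
  B: 18
  C: 1
  D: 3
B has the most first-place votes.

B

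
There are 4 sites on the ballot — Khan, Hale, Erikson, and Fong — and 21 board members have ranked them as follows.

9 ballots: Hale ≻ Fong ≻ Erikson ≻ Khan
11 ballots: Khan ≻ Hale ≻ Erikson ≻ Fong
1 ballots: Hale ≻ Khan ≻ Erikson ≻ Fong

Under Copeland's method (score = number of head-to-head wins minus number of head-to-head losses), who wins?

Pairwise results:
  Khan vs Hale: Khan wins 11–10.
  Khan vs Erikson: Khan wins 12–9.
  Khan vs Fong: Khan wins 12–9.
  Hale vs Erikson: Hale wins 21–0.
  Hale vs Fong: Hale wins 21–0.
  Erikson vs Fong: Erikson wins 12–9.
Copeland scores (wins − losses):
  Khan: 3 − 0 = 3
  Hale: 2 − 1 = 1
  Erikson: 1 − 2 = -1
  Fong: 0 − 3 = -3
Khan has the best Copeland score.

Khan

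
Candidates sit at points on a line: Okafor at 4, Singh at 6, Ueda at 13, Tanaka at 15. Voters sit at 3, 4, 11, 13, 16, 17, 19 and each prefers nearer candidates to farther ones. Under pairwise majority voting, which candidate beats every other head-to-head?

With single-peaked preferences on a line, the Condorcet winner is the candidate closest to the median voter.
The median voter (position 13) is closest to Ueda at 13.
Check: Ueda vs Tanaka — voters closer to Ueda: 4 of 7.

Ueda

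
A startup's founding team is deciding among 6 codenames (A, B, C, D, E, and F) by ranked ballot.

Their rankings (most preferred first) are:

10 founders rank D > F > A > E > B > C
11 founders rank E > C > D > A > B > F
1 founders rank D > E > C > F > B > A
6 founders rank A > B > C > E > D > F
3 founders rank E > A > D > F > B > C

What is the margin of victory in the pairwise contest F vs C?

5

Ballots ranking F above C: 10+3 = 13.
Ballots ranking C above F: 11+1+6 = 18.
C wins 18–13, a margin of 5.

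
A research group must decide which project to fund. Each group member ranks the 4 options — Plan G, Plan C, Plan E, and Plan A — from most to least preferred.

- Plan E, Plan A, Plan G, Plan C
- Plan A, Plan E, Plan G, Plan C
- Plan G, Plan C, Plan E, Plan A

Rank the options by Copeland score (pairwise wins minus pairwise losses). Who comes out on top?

Plan E

Pairwise results:
  Plan G vs Plan C: Plan G wins 3–0.
  Plan G vs Plan E: Plan E wins 2–1.
  Plan G vs Plan A: Plan A wins 2–1.
  Plan C vs Plan E: Plan E wins 2–1.
  Plan C vs Plan A: Plan A wins 2–1.
  Plan E vs Plan A: Plan E wins 2–1.
Copeland scores (wins − losses):
  Plan G: 1 − 2 = -1
  Plan C: 0 − 3 = -3
  Plan E: 3 − 0 = 3
  Plan A: 2 − 1 = 1
Plan E has the best Copeland score.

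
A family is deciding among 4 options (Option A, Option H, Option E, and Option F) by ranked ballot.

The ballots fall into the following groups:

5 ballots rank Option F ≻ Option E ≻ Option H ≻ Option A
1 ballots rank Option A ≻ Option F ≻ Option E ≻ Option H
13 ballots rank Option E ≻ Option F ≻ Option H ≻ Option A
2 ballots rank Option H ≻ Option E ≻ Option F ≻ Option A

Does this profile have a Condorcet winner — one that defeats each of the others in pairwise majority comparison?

Yes

Head-to-head results (21 voters total):
Option A vs Option H: Option H wins 20–1.
Option A vs Option E: Option E wins 20–1.
Option A vs Option F: Option F wins 20–1.
Option H vs Option E: Option E wins 19–2.
Option H vs Option F: Option F wins 19–2.
Option E vs Option F: Option E wins 15–6.
Option E beats each rival — Option A (20–1), Option H (19–2), Option F (15–6) — so Option E is the Condorcet winner.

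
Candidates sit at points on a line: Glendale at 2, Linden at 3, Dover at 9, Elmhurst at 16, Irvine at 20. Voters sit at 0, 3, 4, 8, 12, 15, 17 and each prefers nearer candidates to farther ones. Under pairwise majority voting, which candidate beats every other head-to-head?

Dover

With single-peaked preferences on a line, the Condorcet winner is the candidate closest to the median voter.
The median voter (position 8) is closest to Dover at 9.
Check: Dover vs Irvine — voters closer to Dover: 5 of 7.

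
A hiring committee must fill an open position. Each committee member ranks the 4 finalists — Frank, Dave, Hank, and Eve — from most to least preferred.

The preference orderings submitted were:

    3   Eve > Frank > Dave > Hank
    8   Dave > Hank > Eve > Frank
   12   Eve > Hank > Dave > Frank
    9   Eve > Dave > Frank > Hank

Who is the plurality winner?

First-place vote totals:
  Frank: 0
  Dave: 8
  Hank: 0
  Eve: 24
Eve has the most first-place votes.

Eve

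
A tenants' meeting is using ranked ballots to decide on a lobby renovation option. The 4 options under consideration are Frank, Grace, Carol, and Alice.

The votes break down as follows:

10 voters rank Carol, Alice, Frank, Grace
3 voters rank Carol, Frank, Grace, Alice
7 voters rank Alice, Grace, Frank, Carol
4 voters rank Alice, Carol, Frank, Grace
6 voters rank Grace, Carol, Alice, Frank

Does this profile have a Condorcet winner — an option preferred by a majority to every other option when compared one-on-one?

Head-to-head results (30 voters total):
Frank vs Grace: Frank wins 17–13.
Frank vs Carol: Carol wins 23–7.
Frank vs Alice: Alice wins 27–3.
Grace vs Carol: Carol wins 17–13.
Grace vs Alice: Alice wins 21–9.
Carol vs Alice: Carol wins 19–11.
Carol beats each rival — Frank (23–7), Grace (17–13), Alice (19–11) — so Carol is the Condorcet winner.

Yes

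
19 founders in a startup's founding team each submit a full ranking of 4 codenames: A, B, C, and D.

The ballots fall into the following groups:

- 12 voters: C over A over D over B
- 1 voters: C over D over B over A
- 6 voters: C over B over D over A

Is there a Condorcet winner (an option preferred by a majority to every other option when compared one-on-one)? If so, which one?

C

Head-to-head results (19 voters total):
A vs B: A wins 12–7.
A vs C: C wins 19–0.
A vs D: A wins 12–7.
B vs C: C wins 19–0.
B vs D: D wins 13–6.
C vs D: C wins 19–0.
C beats each rival — A (19–0), B (19–0), D (19–0) — so C is the Condorcet winner.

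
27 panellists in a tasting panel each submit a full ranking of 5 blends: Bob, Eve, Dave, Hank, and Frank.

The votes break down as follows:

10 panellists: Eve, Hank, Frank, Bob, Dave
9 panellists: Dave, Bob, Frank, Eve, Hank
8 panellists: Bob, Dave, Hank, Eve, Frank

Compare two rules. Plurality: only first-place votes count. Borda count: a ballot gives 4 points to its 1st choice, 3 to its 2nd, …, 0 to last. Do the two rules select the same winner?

Plurality first-place counts: Bob 8, Eve 10, Dave 9, Hank 0, Frank 0 → Eve.
Borda totals: Bob 69, Eve 57, Dave 60, Hank 46, Frank 38 → Bob.
The two rules disagree: plurality picks Eve, Borda picks Bob.

No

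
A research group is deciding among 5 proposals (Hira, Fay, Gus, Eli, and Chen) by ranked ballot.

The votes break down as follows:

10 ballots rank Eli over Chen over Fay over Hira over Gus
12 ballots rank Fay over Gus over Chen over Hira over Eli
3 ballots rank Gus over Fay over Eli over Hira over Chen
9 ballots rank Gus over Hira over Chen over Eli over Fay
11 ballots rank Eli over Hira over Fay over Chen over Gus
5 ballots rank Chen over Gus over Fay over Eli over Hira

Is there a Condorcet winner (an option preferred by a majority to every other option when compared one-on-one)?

No

Head-to-head results (50 voters total):
Hira vs Fay: Fay wins 30–20.
Hira vs Gus: Gus wins 29–21.
Hira vs Eli: Eli wins 29–21.
Hira vs Chen: Chen wins 27–23.
Fay vs Gus: Fay wins 33–17.
Fay vs Eli: Eli wins 30–20.
Fay vs Chen: Fay wins 26–24.
Gus vs Eli: Gus wins 29–21.
Gus vs Chen: Chen wins 26–24.
Eli vs Chen: Chen wins 26–24.
No candidate beats all others: Fay beats Gus beats Eli beats Fay, a majority cycle.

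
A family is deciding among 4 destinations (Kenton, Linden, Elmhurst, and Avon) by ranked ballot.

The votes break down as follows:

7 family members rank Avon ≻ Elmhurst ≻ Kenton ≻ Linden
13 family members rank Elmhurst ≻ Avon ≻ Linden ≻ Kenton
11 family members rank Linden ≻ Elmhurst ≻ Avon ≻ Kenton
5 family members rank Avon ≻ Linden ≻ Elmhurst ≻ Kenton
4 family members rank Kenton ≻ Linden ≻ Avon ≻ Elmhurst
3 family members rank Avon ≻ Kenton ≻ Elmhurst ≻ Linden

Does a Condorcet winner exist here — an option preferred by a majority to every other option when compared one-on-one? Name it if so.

Elmhurst

Head-to-head results (43 voters total):
Kenton vs Linden: Linden wins 29–14.
Kenton vs Elmhurst: Elmhurst wins 36–7.
Kenton vs Avon: Avon wins 39–4.
Linden vs Elmhurst: Elmhurst wins 23–20.
Linden vs Avon: Avon wins 28–15.
Elmhurst vs Avon: Elmhurst wins 24–19.
Elmhurst beats each rival — Kenton (36–7), Linden (23–20), Avon (24–19) — so Elmhurst is the Condorcet winner.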